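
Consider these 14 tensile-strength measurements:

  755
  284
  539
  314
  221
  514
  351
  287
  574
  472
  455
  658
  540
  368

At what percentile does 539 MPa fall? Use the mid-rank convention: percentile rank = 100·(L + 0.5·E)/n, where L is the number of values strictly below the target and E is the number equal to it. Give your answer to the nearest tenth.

Sorted: 221, 284, 287, 314, 351, 368, 455, 472, 514, 539, 540, 574, 658, 755.
Count below 539: L = 9; count equal: E = 1; n = 14.
Percentile rank = 100·(9 + 0.5·1)/14 = 100·9.5/14 = 67.86.

67.9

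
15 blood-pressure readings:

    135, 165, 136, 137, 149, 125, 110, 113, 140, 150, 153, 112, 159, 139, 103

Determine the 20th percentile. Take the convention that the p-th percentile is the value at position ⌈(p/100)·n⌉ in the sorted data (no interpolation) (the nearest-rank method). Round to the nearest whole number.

112

Sorted: 103, 110, 112, 113, 125, 135, 136, 137, 139, 140, 149, 150, 153, 159, 165.
n = 15.
Position = ⌈20/100 · 15⌉ = ⌈3⌉ = 3.
The value at rank 3 is 112.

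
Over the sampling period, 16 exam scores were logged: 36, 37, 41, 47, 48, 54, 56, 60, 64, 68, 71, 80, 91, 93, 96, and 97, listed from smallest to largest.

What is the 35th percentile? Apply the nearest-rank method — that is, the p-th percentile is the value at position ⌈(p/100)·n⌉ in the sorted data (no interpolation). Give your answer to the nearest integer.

n = 16.
Position = ⌈35/100 · 16⌉ = ⌈5.6⌉ = 6.
The value at rank 6 is 54.

54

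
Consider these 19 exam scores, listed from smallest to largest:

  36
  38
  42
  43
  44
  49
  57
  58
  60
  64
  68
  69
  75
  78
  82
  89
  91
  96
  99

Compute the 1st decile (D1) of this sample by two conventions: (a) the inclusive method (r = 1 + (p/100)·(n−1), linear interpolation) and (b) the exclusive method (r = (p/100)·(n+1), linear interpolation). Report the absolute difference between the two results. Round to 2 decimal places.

n = 19.
(a) r = 2.8; between ranks 2 (38) and 3 (42): 41.2.
(b) r = 2 → value at rank 2 = 38.
|41.2 − 38| = 3.2.

3.20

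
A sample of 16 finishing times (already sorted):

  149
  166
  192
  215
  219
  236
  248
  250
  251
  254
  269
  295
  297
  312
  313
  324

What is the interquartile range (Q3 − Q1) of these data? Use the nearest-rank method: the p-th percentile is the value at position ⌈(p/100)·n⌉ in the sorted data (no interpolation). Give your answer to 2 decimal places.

80.00

n = 16.
P25: rank ⌈25/100·16⌉ = 4 → 215.
P75: rank ⌈75/100·16⌉ = 12 → 295.
Difference: 295 − 215 = 80.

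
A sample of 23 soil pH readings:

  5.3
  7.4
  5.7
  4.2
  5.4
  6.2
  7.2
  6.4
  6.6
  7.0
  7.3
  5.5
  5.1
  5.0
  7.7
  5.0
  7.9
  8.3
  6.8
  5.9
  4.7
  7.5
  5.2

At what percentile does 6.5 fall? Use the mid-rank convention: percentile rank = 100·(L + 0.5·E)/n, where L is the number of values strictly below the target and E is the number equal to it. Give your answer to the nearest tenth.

56.5

Sorted: 4.2, 4.7, 5.0, 5.0, 5.1, 5.2, 5.3, 5.4, 5.5, 5.7, 5.9, 6.2, 6.4, 6.6, 6.8, 7.0, 7.2, 7.3, 7.4, 7.5, 7.7, 7.9, 8.3.
Count below 6.5: L = 13; count equal: E = 0; n = 23.
Percentile rank = 100·(13 + 0.5·0)/23 = 100·13/23 = 56.52.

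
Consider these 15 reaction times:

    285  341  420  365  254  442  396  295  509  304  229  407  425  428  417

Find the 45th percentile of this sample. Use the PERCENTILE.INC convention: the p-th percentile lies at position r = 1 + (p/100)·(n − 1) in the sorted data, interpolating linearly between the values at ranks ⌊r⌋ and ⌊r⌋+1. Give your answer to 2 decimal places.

Sorted: 229, 254, 285, 295, 304, 341, 365, 396, 407, 417, 420, 425, 428, 442, 509.
n = 15.
r = 1 + (45/100)·(15 − 1) = 1 + 6.3 = 7.3.
Rank 7 is 365 and rank 8 is 396.
Interpolate: 365 + 0.3·(396 − 365) = 365 + 0.3·31 = 374.3.

374.30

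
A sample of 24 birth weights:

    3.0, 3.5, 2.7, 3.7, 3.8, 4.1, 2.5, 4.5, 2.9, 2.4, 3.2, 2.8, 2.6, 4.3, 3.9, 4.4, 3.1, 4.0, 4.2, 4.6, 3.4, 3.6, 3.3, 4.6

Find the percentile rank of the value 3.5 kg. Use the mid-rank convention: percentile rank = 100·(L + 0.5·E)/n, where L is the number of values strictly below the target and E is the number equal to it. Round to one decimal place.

47.9

Sorted: 2.4, 2.5, 2.6, 2.7, 2.8, 2.9, 3.0, 3.1, 3.2, 3.3, 3.4, 3.5, 3.6, 3.7, 3.8, 3.9, 4.0, 4.1, 4.2, 4.3, 4.4, 4.5, 4.6, 4.6.
Count below 3.5: L = 11; count equal: E = 1; n = 24.
Percentile rank = 100·(11 + 0.5·1)/24 = 100·11.5/24 = 47.92.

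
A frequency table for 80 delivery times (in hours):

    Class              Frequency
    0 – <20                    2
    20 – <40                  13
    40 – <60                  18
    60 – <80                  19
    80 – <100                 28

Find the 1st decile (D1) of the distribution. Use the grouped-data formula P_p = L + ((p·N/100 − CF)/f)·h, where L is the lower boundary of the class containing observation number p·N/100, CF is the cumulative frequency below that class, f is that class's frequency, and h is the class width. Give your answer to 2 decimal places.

29.23

N = 80; target position k = 10/100 · 80 = 8.
Cumulative frequencies: 2, 15, 33, 52, 80.
Observation 8 falls in the class 20 – <40.
L = 20, CF = 2, f = 13, h = 20.
P10 = 20 + ((8 − 2)/13)·20 = 20 + 9.23077 = 29.2308.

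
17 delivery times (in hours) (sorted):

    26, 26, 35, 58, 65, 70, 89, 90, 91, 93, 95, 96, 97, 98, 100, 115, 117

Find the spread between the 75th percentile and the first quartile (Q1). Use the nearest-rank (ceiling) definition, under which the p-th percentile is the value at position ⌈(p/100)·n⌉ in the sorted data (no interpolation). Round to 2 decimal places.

32.00

n = 17.
P25: rank ⌈25/100·17⌉ = 5 → 65.
P75: rank ⌈75/100·17⌉ = 13 → 97.
Difference: 97 − 65 = 32.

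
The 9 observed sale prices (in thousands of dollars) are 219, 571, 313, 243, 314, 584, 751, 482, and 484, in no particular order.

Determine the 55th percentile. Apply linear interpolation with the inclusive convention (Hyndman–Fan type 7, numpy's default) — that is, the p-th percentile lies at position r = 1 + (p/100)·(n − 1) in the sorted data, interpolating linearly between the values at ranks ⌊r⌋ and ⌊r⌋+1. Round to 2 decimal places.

Sorted: 219, 243, 313, 314, 482, 484, 571, 584, 751.
n = 9.
r = 1 + (55/100)·(9 − 1) = 1 + 4.4 = 5.4.
Rank 5 is 482 and rank 6 is 484.
Interpolate: 482 + 0.4·(484 − 482) = 482 + 0.4·2 = 482.8.

482.80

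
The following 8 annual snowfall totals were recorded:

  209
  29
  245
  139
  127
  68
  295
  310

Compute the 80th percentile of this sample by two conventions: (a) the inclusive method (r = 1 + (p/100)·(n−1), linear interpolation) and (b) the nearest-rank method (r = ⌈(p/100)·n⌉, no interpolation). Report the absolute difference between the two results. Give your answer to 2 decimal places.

Sorted: 29, 68, 127, 139, 209, 245, 295, 310.
n = 8.
(a) r = 6.6; between ranks 6 (245) and 7 (295): 275.
(b) the nearest-rank method: rank 7 → 295.
|275 − 295| = 20.

20.00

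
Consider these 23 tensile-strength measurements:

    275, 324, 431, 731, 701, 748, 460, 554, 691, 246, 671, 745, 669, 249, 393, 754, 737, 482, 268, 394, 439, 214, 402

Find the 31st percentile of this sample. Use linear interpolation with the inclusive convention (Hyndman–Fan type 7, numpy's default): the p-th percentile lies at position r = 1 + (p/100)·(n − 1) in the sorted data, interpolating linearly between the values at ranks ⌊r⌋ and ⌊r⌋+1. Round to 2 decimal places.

Sorted: 214, 246, 249, 268, 275, 324, 393, 394, 402, 431, 439, 460, 482, 554, 669, 671, 691, 701, 731, 737, 745, 748, 754.
n = 23.
r = 1 + (31/100)·(23 − 1) = 1 + 6.82 = 7.82.
Rank 7 is 393 and rank 8 is 394.
Interpolate: 393 + 0.82·(394 − 393) = 393 + 0.82·1 = 393.82.

393.82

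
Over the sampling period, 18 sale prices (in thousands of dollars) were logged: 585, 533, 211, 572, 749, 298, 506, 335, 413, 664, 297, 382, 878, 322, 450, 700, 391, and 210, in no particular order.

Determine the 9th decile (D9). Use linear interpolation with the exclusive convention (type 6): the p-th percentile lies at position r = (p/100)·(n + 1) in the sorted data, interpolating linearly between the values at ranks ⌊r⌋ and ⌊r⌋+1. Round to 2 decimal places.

Sorted: 210, 211, 297, 298, 322, 335, 382, 391, 413, 450, 506, 533, 572, 585, 664, 700, 749, 878.
n = 18.
r = (90/100)·(18 + 1) = 17.1.
Rank 17 is 749 and rank 18 is 878.
Interpolate: 749 + 0.1·(878 − 749) = 749 + 0.1·129 = 761.9.

761.90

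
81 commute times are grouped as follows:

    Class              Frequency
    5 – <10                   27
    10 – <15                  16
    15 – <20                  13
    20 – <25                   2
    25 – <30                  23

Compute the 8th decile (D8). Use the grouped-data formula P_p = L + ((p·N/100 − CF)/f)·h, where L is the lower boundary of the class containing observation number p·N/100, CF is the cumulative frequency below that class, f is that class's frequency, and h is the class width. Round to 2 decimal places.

26.48

N = 81; target position k = 80/100 · 81 = 64.8.
Cumulative frequencies: 27, 43, 56, 58, 81.
Observation 64.8 falls in the class 25 – <30.
L = 25, CF = 58, f = 23, h = 5.
P80 = 25 + ((64.8 − 58)/23)·5 = 25 + 1.47826 = 26.4783.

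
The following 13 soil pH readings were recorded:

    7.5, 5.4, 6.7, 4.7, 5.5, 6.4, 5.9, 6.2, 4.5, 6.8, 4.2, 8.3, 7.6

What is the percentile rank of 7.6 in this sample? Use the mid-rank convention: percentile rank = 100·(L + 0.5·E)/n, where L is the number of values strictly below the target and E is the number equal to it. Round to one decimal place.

88.5

Sorted: 4.2, 4.5, 4.7, 5.4, 5.5, 5.9, 6.2, 6.4, 6.7, 6.8, 7.5, 7.6, 8.3.
Count below 7.6: L = 11; count equal: E = 1; n = 13.
Percentile rank = 100·(11 + 0.5·1)/13 = 100·11.5/13 = 88.46.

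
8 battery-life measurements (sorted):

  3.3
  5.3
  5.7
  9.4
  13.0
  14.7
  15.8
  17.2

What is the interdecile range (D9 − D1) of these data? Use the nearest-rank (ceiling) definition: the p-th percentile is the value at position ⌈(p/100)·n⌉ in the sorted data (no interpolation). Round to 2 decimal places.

13.90

n = 8.
P10: rank ⌈10/100·8⌉ = 1 → 3.3.
P90: rank ⌈90/100·8⌉ = 8 → 17.2.
Difference: 17.2 − 3.3 = 13.9.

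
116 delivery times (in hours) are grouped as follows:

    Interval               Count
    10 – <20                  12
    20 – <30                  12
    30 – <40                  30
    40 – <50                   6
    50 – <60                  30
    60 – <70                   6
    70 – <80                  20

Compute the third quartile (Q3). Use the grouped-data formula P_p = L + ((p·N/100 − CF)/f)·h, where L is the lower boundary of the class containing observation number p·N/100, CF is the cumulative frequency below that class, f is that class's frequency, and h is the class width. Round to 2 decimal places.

N = 116; target position k = 75/100 · 116 = 87.
Cumulative frequencies: 12, 24, 54, 60, 90, 96, 116.
Observation 87 falls in the class 50 – <60.
L = 50, CF = 60, f = 30, h = 10.
P75 = 50 + ((87 − 60)/30)·10 = 50 + 9 = 59.

59.00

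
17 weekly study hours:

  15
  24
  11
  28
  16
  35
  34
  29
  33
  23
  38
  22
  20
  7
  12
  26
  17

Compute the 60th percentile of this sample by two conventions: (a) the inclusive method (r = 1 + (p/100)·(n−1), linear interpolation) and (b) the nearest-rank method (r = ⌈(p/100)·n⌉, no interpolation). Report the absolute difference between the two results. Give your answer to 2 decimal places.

0.80

Sorted: 7, 11, 12, 15, 16, 17, 20, 22, 23, 24, 26, 28, 29, 33, 34, 35, 38.
n = 17.
(a) r = 10.6; between ranks 10 (24) and 11 (26): 25.2.
(b) the nearest-rank method: rank 11 → 26.
|25.2 − 26| = 0.8.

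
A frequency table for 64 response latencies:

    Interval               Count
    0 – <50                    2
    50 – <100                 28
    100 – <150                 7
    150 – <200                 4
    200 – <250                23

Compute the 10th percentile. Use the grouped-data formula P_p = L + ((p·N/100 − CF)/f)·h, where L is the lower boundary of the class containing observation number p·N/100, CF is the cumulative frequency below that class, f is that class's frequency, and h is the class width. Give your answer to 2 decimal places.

N = 64; target position k = 10/100 · 64 = 6.4.
Cumulative frequencies: 2, 30, 37, 41, 64.
Observation 6.4 falls in the class 50 – <100.
L = 50, CF = 2, f = 28, h = 50.
P10 = 50 + ((6.4 − 2)/28)·50 = 50 + 7.85714 = 57.8571.

57.86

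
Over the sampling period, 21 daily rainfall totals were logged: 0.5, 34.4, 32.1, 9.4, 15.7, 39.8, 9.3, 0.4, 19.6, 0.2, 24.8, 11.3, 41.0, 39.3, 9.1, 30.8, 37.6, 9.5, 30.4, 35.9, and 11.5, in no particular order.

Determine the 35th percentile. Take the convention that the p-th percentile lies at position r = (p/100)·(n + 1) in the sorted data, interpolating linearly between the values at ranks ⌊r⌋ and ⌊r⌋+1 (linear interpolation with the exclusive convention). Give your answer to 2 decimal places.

10.76

Sorted: 0.2, 0.4, 0.5, 9.1, 9.3, 9.4, 9.5, 11.3, 11.5, 15.7, 19.6, 24.8, 30.4, 30.8, 32.1, 34.4, 35.9, 37.6, 39.3, 39.8, 41.0.
n = 21.
r = (35/100)·(21 + 1) = 7.7.
Rank 7 is 9.5 and rank 8 is 11.3.
Interpolate: 9.5 + 0.7·(11.3 − 9.5) = 9.5 + 0.7·1.8 = 10.76.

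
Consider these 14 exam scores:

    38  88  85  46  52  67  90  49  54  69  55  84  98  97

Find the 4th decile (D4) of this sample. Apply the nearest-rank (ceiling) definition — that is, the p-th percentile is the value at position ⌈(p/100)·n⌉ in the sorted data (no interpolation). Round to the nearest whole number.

55

Sorted: 38, 46, 49, 52, 54, 55, 67, 69, 84, 85, 88, 90, 97, 98.
n = 14.
Position = ⌈40/100 · 14⌉ = ⌈5.6⌉ = 6.
The value at rank 6 is 55.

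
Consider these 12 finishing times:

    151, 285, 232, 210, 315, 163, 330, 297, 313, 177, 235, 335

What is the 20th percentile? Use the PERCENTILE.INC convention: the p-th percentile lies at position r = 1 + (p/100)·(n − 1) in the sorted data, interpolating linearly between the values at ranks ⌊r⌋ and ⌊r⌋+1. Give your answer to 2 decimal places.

Sorted: 151, 163, 177, 210, 232, 235, 285, 297, 313, 315, 330, 335.
n = 12.
r = 1 + (20/100)·(12 − 1) = 1 + 2.2 = 3.2.
Rank 3 is 177 and rank 4 is 210.
Interpolate: 177 + 0.2·(210 − 177) = 177 + 0.2·33 = 183.6.

183.60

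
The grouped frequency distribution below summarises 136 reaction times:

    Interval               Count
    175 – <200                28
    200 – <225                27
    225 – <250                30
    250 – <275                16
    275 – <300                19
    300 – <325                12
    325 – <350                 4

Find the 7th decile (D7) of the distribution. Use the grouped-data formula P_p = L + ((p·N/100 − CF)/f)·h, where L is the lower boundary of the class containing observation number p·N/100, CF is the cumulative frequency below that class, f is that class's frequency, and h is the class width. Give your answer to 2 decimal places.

N = 136; target position k = 70/100 · 136 = 95.2.
Cumulative frequencies: 28, 55, 85, 101, 120, 132, 136.
Observation 95.2 falls in the class 250 – <275.
L = 250, CF = 85, f = 16, h = 25.
P70 = 250 + ((95.2 − 85)/16)·25 = 250 + 15.9375 = 265.938.

265.94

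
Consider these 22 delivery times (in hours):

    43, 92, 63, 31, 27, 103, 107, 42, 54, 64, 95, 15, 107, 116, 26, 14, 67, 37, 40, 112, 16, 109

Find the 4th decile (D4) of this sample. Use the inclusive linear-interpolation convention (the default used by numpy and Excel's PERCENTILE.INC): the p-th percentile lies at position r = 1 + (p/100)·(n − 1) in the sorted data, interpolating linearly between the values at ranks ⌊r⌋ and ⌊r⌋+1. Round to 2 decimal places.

42.40

Sorted: 14, 15, 16, 26, 27, 31, 37, 40, 42, 43, 54, 63, 64, 67, 92, 95, 103, 107, 107, 109, 112, 116.
n = 22.
r = 1 + (40/100)·(22 − 1) = 1 + 8.4 = 9.4.
Rank 9 is 42 and rank 10 is 43.
Interpolate: 42 + 0.4·(43 − 42) = 42 + 0.4·1 = 42.4.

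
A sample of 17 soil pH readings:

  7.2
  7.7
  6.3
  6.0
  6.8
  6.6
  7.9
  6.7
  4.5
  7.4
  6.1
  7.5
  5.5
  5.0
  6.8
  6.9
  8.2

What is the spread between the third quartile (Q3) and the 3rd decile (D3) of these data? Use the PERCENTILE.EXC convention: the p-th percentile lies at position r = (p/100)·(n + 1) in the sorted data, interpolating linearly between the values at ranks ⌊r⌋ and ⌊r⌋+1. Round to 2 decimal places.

1.27

Sorted: 4.5, 5.0, 5.5, 6.0, 6.1, 6.3, 6.6, 6.7, 6.8, 6.8, 6.9, 7.2, 7.4, 7.5, 7.7, 7.9, 8.2.
n = 17.
P30: r = 5.4; ranks 5–6 are 6.1, 6.3; interpolating gives 6.18.
P75: r = 13.5; ranks 13–14 are 7.4, 7.5; interpolating gives 7.45.
Difference: 7.45 − 6.18 = 1.27.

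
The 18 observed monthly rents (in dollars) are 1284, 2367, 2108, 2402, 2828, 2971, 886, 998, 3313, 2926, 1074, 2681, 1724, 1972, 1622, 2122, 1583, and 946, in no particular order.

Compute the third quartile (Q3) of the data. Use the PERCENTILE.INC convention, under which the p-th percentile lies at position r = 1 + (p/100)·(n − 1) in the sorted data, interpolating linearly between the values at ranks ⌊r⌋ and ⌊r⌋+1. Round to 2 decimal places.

2611.25

Sorted: 886, 946, 998, 1074, 1284, 1583, 1622, 1724, 1972, 2108, 2122, 2367, 2402, 2681, 2828, 2926, 2971, 3313.
n = 18.
r = 1 + (75/100)·(18 − 1) = 1 + 12.75 = 13.75.
Rank 13 is 2402 and rank 14 is 2681.
Interpolate: 2402 + 0.75·(2681 − 2402) = 2402 + 0.75·279 = 2611.25.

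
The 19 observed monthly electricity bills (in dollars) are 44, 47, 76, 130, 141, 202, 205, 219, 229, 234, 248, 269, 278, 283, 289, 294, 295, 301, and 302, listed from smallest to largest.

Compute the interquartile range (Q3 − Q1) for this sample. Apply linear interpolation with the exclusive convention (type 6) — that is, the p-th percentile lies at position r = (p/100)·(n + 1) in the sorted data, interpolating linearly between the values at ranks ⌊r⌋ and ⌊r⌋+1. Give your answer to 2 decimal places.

n = 19.
P25: r = 5 (integer) → 141.
P75: r = 15 (integer) → 289.
Difference: 289 − 141 = 148.

148.00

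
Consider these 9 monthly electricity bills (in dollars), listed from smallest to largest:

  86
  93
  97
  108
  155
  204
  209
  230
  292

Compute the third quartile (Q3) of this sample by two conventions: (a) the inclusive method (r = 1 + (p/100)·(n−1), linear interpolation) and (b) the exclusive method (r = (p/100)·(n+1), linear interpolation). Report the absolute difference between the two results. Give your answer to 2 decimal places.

n = 9.
(a) r = 7 → value at rank 7 = 209.
(b) r = 7.5; between ranks 7 (209) and 8 (230): 219.5.
|209 − 219.5| = 10.5.

10.50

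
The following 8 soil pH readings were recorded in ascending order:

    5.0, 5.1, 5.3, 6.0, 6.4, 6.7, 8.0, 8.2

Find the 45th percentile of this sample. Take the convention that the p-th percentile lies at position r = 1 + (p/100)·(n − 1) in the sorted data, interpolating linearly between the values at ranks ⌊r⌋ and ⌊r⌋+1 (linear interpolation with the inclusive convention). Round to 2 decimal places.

n = 8.
r = 1 + (45/100)·(8 − 1) = 1 + 3.15 = 4.15.
Rank 4 is 6.0 and rank 5 is 6.4.
Interpolate: 6.0 + 0.15·(6.4 − 6.0) = 6.0 + 0.15·0.4 = 6.06.

6.06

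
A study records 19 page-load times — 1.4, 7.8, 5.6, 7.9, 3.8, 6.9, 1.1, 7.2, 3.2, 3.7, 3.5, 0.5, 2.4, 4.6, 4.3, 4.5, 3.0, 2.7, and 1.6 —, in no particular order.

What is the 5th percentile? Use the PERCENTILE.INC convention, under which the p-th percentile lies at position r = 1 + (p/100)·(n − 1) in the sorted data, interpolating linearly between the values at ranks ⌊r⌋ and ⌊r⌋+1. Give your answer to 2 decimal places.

Sorted: 0.5, 1.1, 1.4, 1.6, 2.4, 2.7, 3.0, 3.2, 3.5, 3.7, 3.8, 4.3, 4.5, 4.6, 5.6, 6.9, 7.2, 7.8, 7.9.
n = 19.
r = 1 + (5/100)·(19 − 1) = 1 + 0.9 = 1.9.
Rank 1 is 0.5 and rank 2 is 1.1.
Interpolate: 0.5 + 0.9·(1.1 − 0.5) = 0.5 + 0.9·0.6 = 1.04.

1.04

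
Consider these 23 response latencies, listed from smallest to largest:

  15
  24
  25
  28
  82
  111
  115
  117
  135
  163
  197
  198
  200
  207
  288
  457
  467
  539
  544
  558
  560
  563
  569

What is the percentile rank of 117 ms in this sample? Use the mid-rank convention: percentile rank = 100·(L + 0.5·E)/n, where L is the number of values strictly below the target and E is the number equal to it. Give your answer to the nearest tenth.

32.6

Count below 117: L = 7; count equal: E = 1; n = 23.
Percentile rank = 100·(7 + 0.5·1)/23 = 100·7.5/23 = 32.61.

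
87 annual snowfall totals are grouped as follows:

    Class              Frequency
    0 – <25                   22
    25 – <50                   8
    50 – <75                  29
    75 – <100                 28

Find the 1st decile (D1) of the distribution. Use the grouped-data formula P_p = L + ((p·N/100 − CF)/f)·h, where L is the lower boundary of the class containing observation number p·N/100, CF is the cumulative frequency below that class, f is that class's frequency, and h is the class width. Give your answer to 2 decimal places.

9.89

N = 87; target position k = 10/100 · 87 = 8.7.
Cumulative frequencies: 22, 30, 59, 87.
Observation 8.7 falls in the class 0 – <25.
L = 0, CF = 0, f = 22, h = 25.
P10 = 0 + ((8.7 − 0)/22)·25 = 0 + 9.88636 = 9.88636.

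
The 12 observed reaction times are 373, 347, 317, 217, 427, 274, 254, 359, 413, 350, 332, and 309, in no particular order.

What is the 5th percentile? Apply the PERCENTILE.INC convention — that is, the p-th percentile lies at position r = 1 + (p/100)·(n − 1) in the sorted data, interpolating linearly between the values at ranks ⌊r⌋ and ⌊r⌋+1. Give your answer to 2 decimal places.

Sorted: 217, 254, 274, 309, 317, 332, 347, 350, 359, 373, 413, 427.
n = 12.
r = 1 + (5/100)·(12 − 1) = 1 + 0.55 = 1.55.
Rank 1 is 217 and rank 2 is 254.
Interpolate: 217 + 0.55·(254 − 217) = 217 + 0.55·37 = 237.35.

237.35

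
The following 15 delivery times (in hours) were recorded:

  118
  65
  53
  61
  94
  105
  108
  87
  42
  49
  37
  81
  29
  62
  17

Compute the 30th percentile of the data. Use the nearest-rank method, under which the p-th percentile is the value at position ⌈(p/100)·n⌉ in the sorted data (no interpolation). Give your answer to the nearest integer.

49

Sorted: 17, 29, 37, 42, 49, 53, 61, 62, 65, 81, 87, 94, 105, 108, 118.
n = 15.
Position = ⌈30/100 · 15⌉ = ⌈4.5⌉ = 5.
The value at rank 5 is 49.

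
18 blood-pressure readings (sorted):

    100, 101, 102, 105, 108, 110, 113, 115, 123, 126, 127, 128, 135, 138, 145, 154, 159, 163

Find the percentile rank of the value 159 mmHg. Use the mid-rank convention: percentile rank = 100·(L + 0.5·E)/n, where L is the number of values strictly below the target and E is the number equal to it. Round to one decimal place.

Count below 159: L = 16; count equal: E = 1; n = 18.
Percentile rank = 100·(16 + 0.5·1)/18 = 100·16.5/18 = 91.67.

91.7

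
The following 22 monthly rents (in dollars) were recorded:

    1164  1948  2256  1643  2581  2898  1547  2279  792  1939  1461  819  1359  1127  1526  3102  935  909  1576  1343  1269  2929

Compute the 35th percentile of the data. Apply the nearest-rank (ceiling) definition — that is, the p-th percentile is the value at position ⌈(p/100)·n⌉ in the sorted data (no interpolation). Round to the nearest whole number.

1343

Sorted: 792, 819, 909, 935, 1127, 1164, 1269, 1343, 1359, 1461, 1526, 1547, 1576, 1643, 1939, 1948, 2256, 2279, 2581, 2898, 2929, 3102.
n = 22.
Position = ⌈35/100 · 22⌉ = ⌈7.7⌉ = 8.
The value at rank 8 is 1343.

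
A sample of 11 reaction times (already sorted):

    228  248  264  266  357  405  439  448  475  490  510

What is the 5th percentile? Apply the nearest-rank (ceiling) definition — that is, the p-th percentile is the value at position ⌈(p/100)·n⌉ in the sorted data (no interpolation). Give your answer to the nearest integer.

228

n = 11.
Position = ⌈5/100 · 11⌉ = ⌈0.55⌉ = 1.
The value at rank 1 is 228.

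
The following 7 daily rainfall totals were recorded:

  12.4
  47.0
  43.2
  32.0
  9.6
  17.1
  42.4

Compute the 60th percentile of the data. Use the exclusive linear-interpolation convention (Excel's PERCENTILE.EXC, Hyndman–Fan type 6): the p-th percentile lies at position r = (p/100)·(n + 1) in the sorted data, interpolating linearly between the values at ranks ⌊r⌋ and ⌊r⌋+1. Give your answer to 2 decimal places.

Sorted: 9.6, 12.4, 17.1, 32.0, 42.4, 43.2, 47.0.
n = 7.
r = (60/100)·(7 + 1) = 4.8.
Rank 4 is 32.0 and rank 5 is 42.4.
Interpolate: 32.0 + 0.8·(42.4 − 32.0) = 32.0 + 0.8·10.4 = 40.32.

40.32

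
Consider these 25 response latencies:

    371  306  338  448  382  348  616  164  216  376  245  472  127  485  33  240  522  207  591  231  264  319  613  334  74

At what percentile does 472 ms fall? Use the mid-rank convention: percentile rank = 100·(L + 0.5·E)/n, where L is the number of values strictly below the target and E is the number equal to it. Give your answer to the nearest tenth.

Sorted: 33, 74, 127, 164, 207, 216, 231, 240, 245, 264, 306, 319, 334, 338, 348, 371, 376, 382, 448, 472, 485, 522, 591, 613, 616.
Count below 472: L = 19; count equal: E = 1; n = 25.
Percentile rank = 100·(19 + 0.5·1)/25 = 100·19.5/25 = 78.

78.0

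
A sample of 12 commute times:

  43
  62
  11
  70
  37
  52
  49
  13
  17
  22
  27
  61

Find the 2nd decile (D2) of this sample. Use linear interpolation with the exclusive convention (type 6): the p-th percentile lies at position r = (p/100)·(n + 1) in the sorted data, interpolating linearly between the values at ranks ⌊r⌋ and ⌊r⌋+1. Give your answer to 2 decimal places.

15.40

Sorted: 11, 13, 17, 22, 27, 37, 43, 49, 52, 61, 62, 70.
n = 12.
r = (20/100)·(12 + 1) = 2.6.
Rank 2 is 13 and rank 3 is 17.
Interpolate: 13 + 0.6·(17 − 13) = 13 + 0.6·4 = 15.4.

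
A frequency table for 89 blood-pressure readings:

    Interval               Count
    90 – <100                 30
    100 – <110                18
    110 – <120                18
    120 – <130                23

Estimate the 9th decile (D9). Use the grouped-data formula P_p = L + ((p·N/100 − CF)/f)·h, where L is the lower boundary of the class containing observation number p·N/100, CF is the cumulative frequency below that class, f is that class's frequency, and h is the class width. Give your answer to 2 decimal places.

N = 89; target position k = 90/100 · 89 = 80.1.
Cumulative frequencies: 30, 48, 66, 89.
Observation 80.1 falls in the class 120 – <130.
L = 120, CF = 66, f = 23, h = 10.
P90 = 120 + ((80.1 − 66)/23)·10 = 120 + 6.13043 = 126.13.

126.13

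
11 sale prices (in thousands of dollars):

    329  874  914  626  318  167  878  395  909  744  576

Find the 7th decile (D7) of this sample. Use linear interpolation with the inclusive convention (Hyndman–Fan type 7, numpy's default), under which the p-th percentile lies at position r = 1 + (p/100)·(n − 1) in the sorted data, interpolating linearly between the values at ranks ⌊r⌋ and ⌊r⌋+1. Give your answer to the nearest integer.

874

Sorted: 167, 318, 329, 395, 576, 626, 744, 874, 878, 909, 914.
n = 11.
r = 1 + (70/100)·(11 − 1) = 1 + 7 = 8.
r is an integer, so P70 is the value at rank 8: 874.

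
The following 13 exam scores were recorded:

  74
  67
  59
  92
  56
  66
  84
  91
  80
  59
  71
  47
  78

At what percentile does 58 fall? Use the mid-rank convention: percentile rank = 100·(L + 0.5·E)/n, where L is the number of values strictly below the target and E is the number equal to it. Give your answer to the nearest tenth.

Sorted: 47, 56, 59, 59, 66, 67, 71, 74, 78, 80, 84, 91, 92.
Count below 58: L = 2; count equal: E = 0; n = 13.
Percentile rank = 100·(2 + 0.5·0)/13 = 100·2/13 = 15.38.

15.4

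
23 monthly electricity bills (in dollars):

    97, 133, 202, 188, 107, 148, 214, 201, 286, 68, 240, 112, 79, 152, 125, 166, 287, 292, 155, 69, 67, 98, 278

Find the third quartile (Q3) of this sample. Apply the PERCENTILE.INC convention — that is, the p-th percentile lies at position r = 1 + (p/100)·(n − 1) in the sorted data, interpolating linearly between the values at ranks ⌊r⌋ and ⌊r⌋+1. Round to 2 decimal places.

Sorted: 67, 68, 69, 79, 97, 98, 107, 112, 125, 133, 148, 152, 155, 166, 188, 201, 202, 214, 240, 278, 286, 287, 292.
n = 23.
r = 1 + (75/100)·(23 − 1) = 1 + 16.5 = 17.5.
Rank 17 is 202 and rank 18 is 214.
Interpolate: 202 + 0.5·(214 − 202) = 202 + 0.5·12 = 208.

208.00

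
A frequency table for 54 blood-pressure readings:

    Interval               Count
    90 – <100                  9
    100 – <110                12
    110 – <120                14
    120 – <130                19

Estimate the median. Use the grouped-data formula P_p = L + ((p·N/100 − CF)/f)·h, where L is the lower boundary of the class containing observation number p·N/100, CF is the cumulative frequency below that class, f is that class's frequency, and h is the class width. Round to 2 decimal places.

N = 54; target position k = 50/100 · 54 = 27.
Cumulative frequencies: 9, 21, 35, 54.
Observation 27 falls in the class 110 – <120.
L = 110, CF = 21, f = 14, h = 10.
P50 = 110 + ((27 − 21)/14)·10 = 110 + 4.28571 = 114.286.

114.29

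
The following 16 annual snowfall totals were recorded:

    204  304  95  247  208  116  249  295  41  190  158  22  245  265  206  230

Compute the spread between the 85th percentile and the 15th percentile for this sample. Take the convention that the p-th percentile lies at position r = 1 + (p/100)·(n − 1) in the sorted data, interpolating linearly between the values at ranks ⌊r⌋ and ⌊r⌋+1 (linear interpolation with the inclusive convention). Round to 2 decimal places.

Sorted: 22, 41, 95, 116, 158, 190, 204, 206, 208, 230, 245, 247, 249, 265, 295, 304.
n = 16.
P15: r = 3.25; ranks 3–4 are 95, 116; interpolating gives 100.25.
P85: r = 13.75; ranks 13–14 are 249, 265; interpolating gives 261.
Difference: 261 − 100.25 = 160.75.

160.75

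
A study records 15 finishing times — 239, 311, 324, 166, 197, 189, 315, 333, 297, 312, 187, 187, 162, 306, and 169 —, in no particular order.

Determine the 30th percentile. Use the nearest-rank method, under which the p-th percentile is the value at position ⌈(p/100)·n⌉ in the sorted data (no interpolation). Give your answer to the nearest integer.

Sorted: 162, 166, 169, 187, 187, 189, 197, 239, 297, 306, 311, 312, 315, 324, 333.
n = 15.
Position = ⌈30/100 · 15⌉ = ⌈4.5⌉ = 5.
The value at rank 5 is 187.

187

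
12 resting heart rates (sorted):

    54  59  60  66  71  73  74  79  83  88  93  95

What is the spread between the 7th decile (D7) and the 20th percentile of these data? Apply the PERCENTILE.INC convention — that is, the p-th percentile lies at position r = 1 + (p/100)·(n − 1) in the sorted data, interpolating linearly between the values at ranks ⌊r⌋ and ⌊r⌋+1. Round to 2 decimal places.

n = 12.
P20: r = 3.2; ranks 3–4 are 60, 66; interpolating gives 61.2.
P70: r = 8.7; ranks 8–9 are 79, 83; interpolating gives 81.8.
Difference: 81.8 − 61.2 = 20.6.

20.60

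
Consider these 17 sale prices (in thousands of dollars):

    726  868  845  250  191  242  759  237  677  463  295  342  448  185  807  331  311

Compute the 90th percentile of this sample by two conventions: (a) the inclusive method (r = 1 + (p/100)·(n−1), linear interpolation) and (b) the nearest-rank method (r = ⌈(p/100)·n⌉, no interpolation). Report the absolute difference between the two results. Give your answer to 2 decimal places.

22.80

Sorted: 185, 191, 237, 242, 250, 295, 311, 331, 342, 448, 463, 677, 726, 759, 807, 845, 868.
n = 17.
(a) r = 15.4; between ranks 15 (807) and 16 (845): 822.2.
(b) the nearest-rank method: rank 16 → 845.
|822.2 − 845| = 22.8.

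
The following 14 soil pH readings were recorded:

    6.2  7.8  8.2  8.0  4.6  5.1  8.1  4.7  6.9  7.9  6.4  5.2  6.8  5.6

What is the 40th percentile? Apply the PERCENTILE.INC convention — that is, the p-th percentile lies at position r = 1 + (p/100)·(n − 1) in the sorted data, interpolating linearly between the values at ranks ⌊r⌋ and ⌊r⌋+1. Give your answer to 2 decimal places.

6.24

Sorted: 4.6, 4.7, 5.1, 5.2, 5.6, 6.2, 6.4, 6.8, 6.9, 7.8, 7.9, 8.0, 8.1, 8.2.
n = 14.
r = 1 + (40/100)·(14 − 1) = 1 + 5.2 = 6.2.
Rank 6 is 6.2 and rank 7 is 6.4.
Interpolate: 6.2 + 0.2·(6.4 − 6.2) = 6.2 + 0.2·0.2 = 6.24.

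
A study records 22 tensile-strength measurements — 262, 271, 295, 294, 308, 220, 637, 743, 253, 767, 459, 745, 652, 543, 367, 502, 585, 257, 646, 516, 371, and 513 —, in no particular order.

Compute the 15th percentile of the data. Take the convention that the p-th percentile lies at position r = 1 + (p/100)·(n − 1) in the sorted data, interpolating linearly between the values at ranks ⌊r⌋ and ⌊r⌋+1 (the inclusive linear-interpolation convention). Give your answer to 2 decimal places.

Sorted: 220, 253, 257, 262, 271, 294, 295, 308, 367, 371, 459, 502, 513, 516, 543, 585, 637, 646, 652, 743, 745, 767.
n = 22.
r = 1 + (15/100)·(22 − 1) = 1 + 3.15 = 4.15.
Rank 4 is 262 and rank 5 is 271.
Interpolate: 262 + 0.15·(271 − 262) = 262 + 0.15·9 = 263.35.

263.35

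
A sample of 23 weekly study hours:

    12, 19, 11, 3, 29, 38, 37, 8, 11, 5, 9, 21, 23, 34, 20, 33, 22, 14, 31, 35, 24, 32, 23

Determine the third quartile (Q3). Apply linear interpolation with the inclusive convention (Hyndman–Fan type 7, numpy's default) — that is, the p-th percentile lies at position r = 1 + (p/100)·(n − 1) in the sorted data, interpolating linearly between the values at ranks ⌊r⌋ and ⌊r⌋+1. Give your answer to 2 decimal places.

Sorted: 3, 5, 8, 9, 11, 11, 12, 14, 19, 20, 21, 22, 23, 23, 24, 29, 31, 32, 33, 34, 35, 37, 38.
n = 23.
r = 1 + (75/100)·(23 − 1) = 1 + 16.5 = 17.5.
Rank 17 is 31 and rank 18 is 32.
Interpolate: 31 + 0.5·(32 − 31) = 31 + 0.5·1 = 31.5.

31.50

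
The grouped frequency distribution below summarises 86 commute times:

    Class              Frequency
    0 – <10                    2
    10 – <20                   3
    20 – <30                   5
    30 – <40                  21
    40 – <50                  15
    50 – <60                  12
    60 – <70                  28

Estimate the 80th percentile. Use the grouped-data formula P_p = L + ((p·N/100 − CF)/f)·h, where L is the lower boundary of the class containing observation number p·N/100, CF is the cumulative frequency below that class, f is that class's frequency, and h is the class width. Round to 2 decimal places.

63.86

N = 86; target position k = 80/100 · 86 = 68.8.
Cumulative frequencies: 2, 5, 10, 31, 46, 58, 86.
Observation 68.8 falls in the class 60 – <70.
L = 60, CF = 58, f = 28, h = 10.
P80 = 60 + ((68.8 − 58)/28)·10 = 60 + 3.85714 = 63.8571.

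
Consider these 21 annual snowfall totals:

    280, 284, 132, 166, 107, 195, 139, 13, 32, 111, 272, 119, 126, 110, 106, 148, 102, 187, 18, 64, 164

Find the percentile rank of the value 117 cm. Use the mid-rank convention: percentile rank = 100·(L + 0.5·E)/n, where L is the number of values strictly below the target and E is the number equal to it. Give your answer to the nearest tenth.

Sorted: 13, 18, 32, 64, 102, 106, 107, 110, 111, 119, 126, 132, 139, 148, 164, 166, 187, 195, 272, 280, 284.
Count below 117: L = 9; count equal: E = 0; n = 21.
Percentile rank = 100·(9 + 0.5·0)/21 = 100·9/21 = 42.86.

42.9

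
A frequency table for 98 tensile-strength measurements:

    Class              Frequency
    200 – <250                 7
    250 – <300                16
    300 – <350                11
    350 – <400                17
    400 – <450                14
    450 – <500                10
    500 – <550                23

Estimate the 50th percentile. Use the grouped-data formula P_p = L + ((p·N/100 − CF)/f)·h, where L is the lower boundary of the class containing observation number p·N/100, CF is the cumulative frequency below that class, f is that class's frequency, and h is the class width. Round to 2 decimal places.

N = 98; target position k = 50/100 · 98 = 49.
Cumulative frequencies: 7, 23, 34, 51, 65, 75, 98.
Observation 49 falls in the class 350 – <400.
L = 350, CF = 34, f = 17, h = 50.
P50 = 350 + ((49 − 34)/17)·50 = 350 + 44.1176 = 394.118.

394.12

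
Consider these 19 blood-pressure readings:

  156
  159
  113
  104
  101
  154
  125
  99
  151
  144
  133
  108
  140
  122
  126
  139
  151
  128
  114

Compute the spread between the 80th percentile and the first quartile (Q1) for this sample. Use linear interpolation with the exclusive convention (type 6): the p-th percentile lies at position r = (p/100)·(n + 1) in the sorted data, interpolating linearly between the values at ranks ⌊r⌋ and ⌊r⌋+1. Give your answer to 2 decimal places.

38.00

Sorted: 99, 101, 104, 108, 113, 114, 122, 125, 126, 128, 133, 139, 140, 144, 151, 151, 154, 156, 159.
n = 19.
P25: r = 5 (integer) → 113.
P80: r = 16 (integer) → 151.
Difference: 151 − 113 = 38.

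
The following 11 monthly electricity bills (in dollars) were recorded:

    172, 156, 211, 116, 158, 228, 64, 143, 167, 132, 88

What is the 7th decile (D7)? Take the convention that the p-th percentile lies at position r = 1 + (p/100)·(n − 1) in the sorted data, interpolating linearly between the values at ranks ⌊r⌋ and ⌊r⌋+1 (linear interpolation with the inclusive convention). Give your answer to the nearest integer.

167

Sorted: 64, 88, 116, 132, 143, 156, 158, 167, 172, 211, 228.
n = 11.
r = 1 + (70/100)·(11 − 1) = 1 + 7 = 8.
r is an integer, so P70 is the value at rank 8: 167.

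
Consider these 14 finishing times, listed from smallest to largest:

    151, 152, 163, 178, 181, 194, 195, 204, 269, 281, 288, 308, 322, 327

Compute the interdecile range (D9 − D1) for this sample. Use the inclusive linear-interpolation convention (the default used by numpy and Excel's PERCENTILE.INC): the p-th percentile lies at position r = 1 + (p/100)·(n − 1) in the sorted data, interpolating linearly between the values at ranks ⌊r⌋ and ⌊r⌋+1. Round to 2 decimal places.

n = 14.
P10: r = 2.3; ranks 2–3 are 152, 163; interpolating gives 155.3.
P90: r = 12.7; ranks 12–13 are 308, 322; interpolating gives 317.8.
Difference: 317.8 − 155.3 = 162.5.

162.50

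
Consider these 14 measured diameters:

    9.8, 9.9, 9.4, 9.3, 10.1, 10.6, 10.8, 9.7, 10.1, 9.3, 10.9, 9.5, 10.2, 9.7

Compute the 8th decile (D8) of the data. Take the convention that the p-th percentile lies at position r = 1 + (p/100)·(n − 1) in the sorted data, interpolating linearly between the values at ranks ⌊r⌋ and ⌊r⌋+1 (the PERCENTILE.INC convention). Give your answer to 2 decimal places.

Sorted: 9.3, 9.3, 9.4, 9.5, 9.7, 9.7, 9.8, 9.9, 10.1, 10.1, 10.2, 10.6, 10.8, 10.9.
n = 14.
r = 1 + (80/100)·(14 − 1) = 1 + 10.4 = 11.4.
Rank 11 is 10.2 and rank 12 is 10.6.
Interpolate: 10.2 + 0.4·(10.6 − 10.2) = 10.2 + 0.4·0.4 = 10.36.

10.36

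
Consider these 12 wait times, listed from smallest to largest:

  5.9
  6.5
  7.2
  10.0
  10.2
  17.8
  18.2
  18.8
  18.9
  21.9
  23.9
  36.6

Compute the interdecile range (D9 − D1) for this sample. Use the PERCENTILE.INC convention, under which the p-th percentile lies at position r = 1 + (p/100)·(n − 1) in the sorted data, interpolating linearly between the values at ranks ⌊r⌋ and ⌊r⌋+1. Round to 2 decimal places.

17.13

n = 12.
P10: r = 2.1; ranks 2–3 are 6.5, 7.2; interpolating gives 6.57.
P90: r = 10.9; ranks 10–11 are 21.9, 23.9; interpolating gives 23.7.
Difference: 23.7 − 6.57 = 17.13.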